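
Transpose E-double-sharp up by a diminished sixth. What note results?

C#

A sixth above E lands on the letter C.
A diminished sixth spans 7 semitones, so E## moves to pitch class 1. On the letter C that is C#.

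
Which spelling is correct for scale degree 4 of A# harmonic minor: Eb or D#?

D#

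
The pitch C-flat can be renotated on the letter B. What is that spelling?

Cb is pitch class 11. The letter B alone is pitch class 11.
Pitch class 11 on B needs no accidental: B.

B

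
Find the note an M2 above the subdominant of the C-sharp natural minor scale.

G#

The subdominant of C# natural minor is F#.
A major second (2 semitones) above F# lands on the letter G, giving G#.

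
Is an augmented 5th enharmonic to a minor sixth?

An augmented fifth spans 8 semitones; a minor sixth spans 8.
They are enharmonically equivalent.

Yes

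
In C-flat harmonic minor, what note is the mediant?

Degree 3 takes the letter 2 steps above C, which is E.
In harmonic minor, degree 3 sits 3 semitones above the tonic. Cb + 3 semitones is pitch class 2, spelled on E as Ebb.

Ebb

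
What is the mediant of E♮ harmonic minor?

G

Degree 3 takes the letter 2 steps above E, which is G.
In harmonic minor, degree 3 sits 3 semitones above the tonic. E + 3 semitones is pitch class 7, spelled on G as G.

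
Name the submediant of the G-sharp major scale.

The G# major scale runs G# A# B# C# D# E# F##.
Degree 6 is E#.

E#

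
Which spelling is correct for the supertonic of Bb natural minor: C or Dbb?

Each scale degree takes a distinct letter name. Degree 2 of a scale on B must use the letter C.
C and Dbb are enharmonically the same pitch, but only C uses the letter C, so it is the correct spelling here.

C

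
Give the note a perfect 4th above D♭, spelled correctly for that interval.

D up a perfect fourth is G, so the target letter is G.
From Db, a perfect fourth is 5 semitones up: Gb.

Gb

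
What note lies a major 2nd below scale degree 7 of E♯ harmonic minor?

C##

Scale degree 7 of E# harmonic minor is D##.
A major second (2 semitones) below D## lands on the letter C, giving C##.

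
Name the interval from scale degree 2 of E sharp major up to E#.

Scale degree 2 of E# major is F##.
F## up to E#: letters F→E make it a seventh; 10 semitones makes it minor.

minor seventh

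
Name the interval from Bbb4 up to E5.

doubly augmented fourth

Counting letters B–C–D–E gives a fourth.
Bbb→E = 7 semitones, 2 wider than the perfect fourth (5), so doubly augmented.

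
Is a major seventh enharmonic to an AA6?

Yes

A major seventh spans 11 semitones; a doubly augmented sixth spans 11.
They are enharmonically equivalent.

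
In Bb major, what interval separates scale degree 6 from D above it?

perfect fifth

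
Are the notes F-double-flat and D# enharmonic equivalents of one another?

Yes

Fbb = pitch class 3 and D# = pitch class 3 — the same pitch class, so they are enharmonic equivalents.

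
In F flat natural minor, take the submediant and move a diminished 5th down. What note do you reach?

The submediant of Fb natural minor is Dbb.
A diminished fifth (6 semitones) below Dbb lands on the letter G, giving Gb.

Gb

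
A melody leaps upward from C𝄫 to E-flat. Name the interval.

Counting letters C–D–E gives a third.
Cbb→Eb = 5 semitones, 1 wider than the major third (4), so augmented.

augmented third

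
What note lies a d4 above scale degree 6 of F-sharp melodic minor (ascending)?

Scale degree 6 of F# melodic minor (ascending) is D#.
A diminished fourth (4 semitones) above D# lands on the letter G, giving G.

G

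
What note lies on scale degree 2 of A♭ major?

Degree 2 takes the letter 1 step above A, which is B.
In major, degree 2 sits 2 semitones above the tonic. Ab + 2 semitones is pitch class 10, spelled on B as Bb.

Bb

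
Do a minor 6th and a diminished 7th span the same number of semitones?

No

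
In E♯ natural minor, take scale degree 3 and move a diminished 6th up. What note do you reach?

Eb

Scale degree 3 of E# natural minor is G#.
A diminished sixth (7 semitones) above G# lands on the letter E, giving Eb.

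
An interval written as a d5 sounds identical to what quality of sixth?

doubly diminished

A diminished fifth spans 6 semitones.
A sixth spanning 6 semitones is doubly diminished (the major sixth is 9).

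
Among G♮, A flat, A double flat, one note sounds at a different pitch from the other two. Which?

Ab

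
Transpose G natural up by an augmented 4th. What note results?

C#

G up a perfect fourth is C, so the target letter is C.
From G, an augmented fourth is 6 semitones up: C#.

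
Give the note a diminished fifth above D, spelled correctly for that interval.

Ab

A fifth above D lands on the letter A.
A diminished fifth spans 6 semitones, so D moves to pitch class 8. On the letter A that is Ab.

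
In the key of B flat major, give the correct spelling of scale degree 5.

F

The Bb major scale runs Bb C D Eb F G A.
Degree 5 is F.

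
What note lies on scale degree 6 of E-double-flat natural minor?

The Ebb natural minor scale runs Ebb Fb Gbb Abb Bbb Cbb Dbb.
Degree 6 is Cbb.

Cbb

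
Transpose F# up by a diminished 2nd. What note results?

F up a major second is G, so the target letter is G.
From F#, a diminished second is 0 semitones up: Gb.

Gb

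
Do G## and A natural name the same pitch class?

G## is pitch class 9; A is pitch class 9.
All spellings map to pitch class 9, so they are enharmonically equivalent.

Yes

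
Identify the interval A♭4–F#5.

augmented sixth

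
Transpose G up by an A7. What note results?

G up a major seventh is F#, so the target letter is F.
From G, an augmented seventh is 12 semitones up: F##.

F##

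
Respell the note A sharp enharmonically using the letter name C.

A# is pitch class 10. The letter C alone is pitch class 0.
To reach pitch class 10 from C requires an offset of -2 semitones, i.e. double flat: Cbb.

Cbb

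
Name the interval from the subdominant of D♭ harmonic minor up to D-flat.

perfect fifth

The subdominant of Db harmonic minor is Gb.
Gb up to Db: letters G→D make it a fifth; 7 semitones makes it perfect.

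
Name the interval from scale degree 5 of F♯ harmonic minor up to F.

diminished fourth

Scale degree 5 of F# harmonic minor is C#.
C# up to F: letters C→F make it a fourth; 4 semitones makes it diminished.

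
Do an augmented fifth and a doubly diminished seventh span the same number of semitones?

Yes

An augmented fifth spans 8 semitones; a doubly diminished seventh spans 8.
They are enharmonically equivalent.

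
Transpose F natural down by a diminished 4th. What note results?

F down a perfect fourth is C, so the target letter is C.
From F, a diminished fourth is 4 semitones down: C#.

C#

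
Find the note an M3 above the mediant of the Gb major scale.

D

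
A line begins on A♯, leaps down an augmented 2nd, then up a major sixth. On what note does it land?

E

An augmented second down from A# is G (letter G, 3 semitones down).
A major sixth up from G is E (letter E, 9 semitones up).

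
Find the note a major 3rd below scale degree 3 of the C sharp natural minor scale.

Scale degree 3 of C# natural minor is E.
A major third (4 semitones) below E lands on the letter C, giving C.

C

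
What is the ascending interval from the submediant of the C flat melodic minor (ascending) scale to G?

The submediant of Cb melodic minor (ascending) is Ab.
Ab up to G: letters A→G make it a seventh; 11 semitones makes it major.

major seventh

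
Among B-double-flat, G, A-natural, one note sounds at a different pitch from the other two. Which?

G

In 12-tone equal temperament, enharmonic equivalents share a pitch class. Bbb is pitch class 9; G is pitch class 7; A is pitch class 9.
Bbb and A share pitch class 9, while G is pitch class 7.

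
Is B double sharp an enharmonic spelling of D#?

No

B## is pitch class 1; D# is pitch class 3.
The pitch classes differ (1 vs. 3), so they are not enharmonic equivalents.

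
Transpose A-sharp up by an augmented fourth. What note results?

A fourth above A lands on the letter D.
An augmented fourth spans 6 semitones, so A# moves to pitch class 4. On the letter D that is D##.

D##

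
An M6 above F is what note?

D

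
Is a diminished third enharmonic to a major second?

Yes

A diminished third spans 2 semitones; a major second spans 2.
They are enharmonically equivalent.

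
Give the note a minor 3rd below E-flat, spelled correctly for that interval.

E down a major third is C, so the target letter is C.
From Eb, a minor third is 3 semitones down: C.

C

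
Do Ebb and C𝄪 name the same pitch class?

Ebb is pitch class 2; C## is pitch class 2.
All spellings map to pitch class 2, so they are enharmonically equivalent.

Yes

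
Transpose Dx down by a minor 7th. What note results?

E##

A seventh below D lands on the letter E.
A minor seventh spans 10 semitones, so D## moves to pitch class 6. On the letter E that is E##.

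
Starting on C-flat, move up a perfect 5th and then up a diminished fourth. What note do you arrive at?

Cbb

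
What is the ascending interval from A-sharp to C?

Counting letters A–B–C gives a third.
A#→C = 2 semitones, 2 narrower than the major third (4), so diminished.

diminished third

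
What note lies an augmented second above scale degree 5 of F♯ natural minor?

D##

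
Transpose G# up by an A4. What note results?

A fourth above G lands on the letter C.
An augmented fourth spans 6 semitones, so G# moves to pitch class 2. On the letter C that is C##.

C##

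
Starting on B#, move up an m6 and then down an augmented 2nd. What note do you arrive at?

A minor sixth up from B# is G# (letter G, 8 semitones up).
An augmented second down from G# is F (letter F, 3 semitones down).

F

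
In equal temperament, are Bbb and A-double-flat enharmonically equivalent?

Bbb is pitch class 9; Abb is pitch class 7.
The pitch classes differ (9 vs. 7), so they are not enharmonic equivalents.

No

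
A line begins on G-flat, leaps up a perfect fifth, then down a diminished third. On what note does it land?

B

A perfect fifth up from Gb is Db (letter D, 7 semitones up).
A diminished third down from Db is B (letter B, 2 semitones down).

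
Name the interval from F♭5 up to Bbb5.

Counting letters F–G–A–B gives a fourth.
Fb→Bbb = 5 semitones, exactly the perfect fourth.

perfect fourth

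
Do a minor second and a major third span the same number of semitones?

No

A minor second spans 1 semitone; a major third spans 4.
The spans differ, so they are not enharmonic equivalents.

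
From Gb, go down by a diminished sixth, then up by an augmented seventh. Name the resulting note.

A##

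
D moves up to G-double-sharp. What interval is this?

Counting letters D–E–F–G gives a fourth.
D→G## = 7 semitones, 2 wider than the perfect fourth (5), so doubly augmented.

doubly augmented fourth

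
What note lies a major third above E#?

E up a major third is G#, so the target letter is G.
From E#, a major third is 4 semitones up: G##.

G##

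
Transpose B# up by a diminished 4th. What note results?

E

A fourth above B lands on the letter E.
A diminished fourth spans 4 semitones, so B# moves to pitch class 4. On the letter E that is E.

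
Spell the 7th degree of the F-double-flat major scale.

Degree 7 takes the letter 6 steps above F, which is E.
In major, degree 7 sits 11 semitones above the tonic. Fbb + 11 semitones is pitch class 2, spelled on E as Ebb.

Ebb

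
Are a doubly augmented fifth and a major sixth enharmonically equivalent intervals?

Yes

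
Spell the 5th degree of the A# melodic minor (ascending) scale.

Degree 5 takes the letter 4 steps above A, which is E.
In melodic minor (ascending), degree 5 sits 7 semitones above the tonic. A# + 7 semitones is pitch class 5, spelled on E as E#.

E#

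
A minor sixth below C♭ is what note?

Eb

C down a major sixth is Eb, so the target letter is E.
From Cb, a minor sixth is 8 semitones down: Eb.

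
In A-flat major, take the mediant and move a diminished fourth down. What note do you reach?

The mediant of Ab major is C.
A diminished fourth (4 semitones) below C lands on the letter G, giving G#.

G#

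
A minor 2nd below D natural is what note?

A second below D lands on the letter C.
A minor second spans 1 semitone, so D moves to pitch class 1. On the letter C that is C#.

C#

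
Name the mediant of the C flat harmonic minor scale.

Degree 3 takes the letter 2 steps above C, which is E.
In harmonic minor, degree 3 sits 3 semitones above the tonic. Cb + 3 semitones is pitch class 2, spelled on E as Ebb.

Ebb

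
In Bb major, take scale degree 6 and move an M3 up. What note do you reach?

B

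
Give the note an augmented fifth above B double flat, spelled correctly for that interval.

F

B up a perfect fifth is F#, so the target letter is F.
From Bbb, an augmented fifth is 8 semitones up: F.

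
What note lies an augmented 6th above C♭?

A sixth above C lands on the letter A.
An augmented sixth spans 10 semitones, so Cb moves to pitch class 9. On the letter A that is A.

A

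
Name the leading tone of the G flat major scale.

F

Degree 7 takes the letter 6 steps above G, which is F.
In major, degree 7 sits 11 semitones above the tonic. Gb + 11 semitones is pitch class 5, spelled on F as F.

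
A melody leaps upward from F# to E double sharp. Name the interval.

augmented seventh

The letter names run F→E, a span of 6 letter steps, so the interval is some kind of seventh.
F# to E## is 12 semitones. A major seventh is 11, so 12 makes it augmented.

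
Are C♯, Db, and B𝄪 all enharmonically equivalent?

Yes

C# = pitch class 1 and Db = pitch class 1 and B## = pitch class 1 — the same pitch class, so they are enharmonic equivalents.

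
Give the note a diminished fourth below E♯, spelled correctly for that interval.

B##

E down a perfect fourth is B, so the target letter is B.
From E#, a diminished fourth is 4 semitones down: B##.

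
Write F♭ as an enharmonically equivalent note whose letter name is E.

Plain E sits at the same pitch as Fb, so on the letter E the same pitch needs a natural: E.

E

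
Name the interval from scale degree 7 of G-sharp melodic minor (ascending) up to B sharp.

Scale degree 7 of G# melodic minor (ascending) is F##.
F## up to B#: letters F→B make it a fourth; 5 semitones makes it perfect.

perfect fourth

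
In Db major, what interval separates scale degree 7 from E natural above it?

major third

Scale degree 7 of Db major is C.
C up to E: letters C→E make it a third; 4 semitones makes it major.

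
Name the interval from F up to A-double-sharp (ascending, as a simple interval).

The letter names run F→A, a span of 2 letter steps, so the interval is some kind of third.
F to A## is 6 semitones. A major third is 4, so 6 makes it doubly augmented.

doubly augmented third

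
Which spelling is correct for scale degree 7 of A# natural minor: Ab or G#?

Each scale degree takes a distinct letter name. Degree 7 of a scale on A must use the letter G.
G# and Ab are enharmonically the same pitch, but only G# uses the letter G, so it is the correct spelling here.

G#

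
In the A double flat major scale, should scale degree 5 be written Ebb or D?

Ebb

Each scale degree takes a distinct letter name. Degree 5 of a scale on A must use the letter E.
Ebb and D are enharmonically the same pitch, but only Ebb uses the letter E, so it is the correct spelling here.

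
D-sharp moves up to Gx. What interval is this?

augmented fourth

The letter names run D→G, a span of 3 letter steps, so the interval is some kind of fourth.
D# to G## is 6 semitones. A perfect fourth is 5, so 6 makes it augmented.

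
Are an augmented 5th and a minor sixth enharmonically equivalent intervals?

An augmented fifth spans 8 semitones; a minor sixth spans 8.
They are enharmonically equivalent.

Yes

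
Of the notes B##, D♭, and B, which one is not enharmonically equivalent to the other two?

B

In 12-tone equal temperament, enharmonic equivalents share a pitch class. B## is pitch class 1; Db is pitch class 1; B is pitch class 11.
B## and Db share pitch class 1, while B is pitch class 11.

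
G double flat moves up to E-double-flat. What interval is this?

major sixth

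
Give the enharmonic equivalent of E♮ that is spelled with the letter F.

Fb

E is pitch class 4. The letter F alone is pitch class 5.
To reach pitch class 4 from F requires an offset of -1 semitone, i.e. flat: Fb.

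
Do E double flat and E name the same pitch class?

Two spellings are enharmonically equivalent only if they share a pitch class.
Here Ebb → 2, E → 4; 2 ≠ 4, so they are not.

No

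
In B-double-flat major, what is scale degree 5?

Fb

The Bbb major scale runs Bbb Cb Db Ebb Fb Gb Ab.
Degree 5 is Fb.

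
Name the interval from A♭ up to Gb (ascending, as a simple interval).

minor seventh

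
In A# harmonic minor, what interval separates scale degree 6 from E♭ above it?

diminished seventh

Scale degree 6 of A# harmonic minor is F#.
F# up to Eb: letters F→E make it a seventh; 9 semitones makes it diminished.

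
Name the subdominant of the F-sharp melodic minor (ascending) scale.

Degree 4 takes the letter 3 steps above F, which is B.
In melodic minor (ascending), degree 4 sits 5 semitones above the tonic. F# + 5 semitones is pitch class 11, spelled on B as B.

B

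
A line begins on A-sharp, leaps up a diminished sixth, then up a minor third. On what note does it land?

Ab

A diminished sixth up from A# is F (letter F, 7 semitones up).
A minor third up from F is Ab (letter A, 3 semitones up).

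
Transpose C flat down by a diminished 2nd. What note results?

C down a major second is Bb, so the target letter is B.
From Cb, a diminished second is 0 semitones down: B.

B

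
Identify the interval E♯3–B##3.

augmented fifth

Counting letters E–F–G–A–B gives a fifth.
E#→B## = 8 semitones, 1 wider than the perfect fifth (7), so augmented.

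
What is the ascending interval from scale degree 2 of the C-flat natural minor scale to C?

major seventh

Scale degree 2 of Cb natural minor is Db.
Db up to C: letters D→C make it a seventh; 11 semitones makes it major.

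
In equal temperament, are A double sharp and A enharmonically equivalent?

No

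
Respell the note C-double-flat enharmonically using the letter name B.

Bb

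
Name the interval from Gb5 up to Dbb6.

Counting letters G–A–B–C–D gives a fifth.
Gb→Dbb = 6 semitones, 1 narrower than the perfect fifth (7), so diminished.

diminished fifth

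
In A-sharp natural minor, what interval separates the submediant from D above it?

The submediant of A# natural minor is F#.
F# up to D: letters F→D make it a sixth; 8 semitones makes it minor.

minor sixth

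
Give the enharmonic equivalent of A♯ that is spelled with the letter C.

Cbb

Plain C sits 2 semitones above A#, so on the letter C the same pitch needs a double flat: Cbb.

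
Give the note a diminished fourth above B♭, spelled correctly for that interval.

Ebb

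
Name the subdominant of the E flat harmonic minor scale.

Degree 4 takes the letter 3 steps above E, which is A.
In harmonic minor, degree 4 sits 5 semitones above the tonic. Eb + 5 semitones is pitch class 8, spelled on A as Ab.

Ab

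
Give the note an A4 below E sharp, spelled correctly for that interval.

B

E down a perfect fourth is B, so the target letter is B.
From E#, an augmented fourth is 6 semitones down: B.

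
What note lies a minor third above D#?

F#

D up a major third is F#, so the target letter is F.
From D#, a minor third is 3 semitones up: F#.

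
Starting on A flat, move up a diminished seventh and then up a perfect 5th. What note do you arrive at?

A diminished seventh up from Ab is Gbb (letter G, 9 semitones up).
A perfect fifth up from Gbb is Dbb (letter D, 7 semitones up).

Dbb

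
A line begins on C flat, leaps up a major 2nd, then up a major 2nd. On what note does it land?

A major second up from Cb is Db (letter D, 2 semitones up).
A major second up from Db is Eb (letter E, 2 semitones up).

Eb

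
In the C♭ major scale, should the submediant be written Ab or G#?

Ab

Each scale degree takes a distinct letter name. Degree 6 of a scale on C must use the letter A.
Ab and G# are enharmonically the same pitch, but only Ab uses the letter A, so it is the correct spelling here.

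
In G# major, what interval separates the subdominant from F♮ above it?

diminished fourth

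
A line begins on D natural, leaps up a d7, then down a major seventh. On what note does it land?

A diminished seventh up from D is Cb (letter C, 9 semitones up).
A major seventh down from Cb is Dbb (letter D, 11 semitones down).

Dbb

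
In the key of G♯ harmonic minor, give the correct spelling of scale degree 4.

Degree 4 takes the letter 3 steps above G, which is C.
In harmonic minor, degree 4 sits 5 semitones above the tonic. G# + 5 semitones is pitch class 1, spelled on C as C#.

C#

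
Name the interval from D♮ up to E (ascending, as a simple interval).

Counting letters D–E gives a second.
D→E = 2 semitones, exactly the major second.

major second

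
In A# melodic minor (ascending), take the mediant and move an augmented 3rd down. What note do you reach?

Ab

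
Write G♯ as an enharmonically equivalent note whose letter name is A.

Ab

Plain A sits 1 semitone above G#, so on the letter A the same pitch needs a flat: Ab.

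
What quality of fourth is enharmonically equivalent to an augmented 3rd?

An augmented third spans 5 semitones.
A fourth spanning 5 semitones is perfect (the perfect fourth is 5).

perfect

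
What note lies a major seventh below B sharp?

C#

A seventh below B lands on the letter C.
A major seventh spans 11 semitones, so B# moves to pitch class 1. On the letter C that is C#.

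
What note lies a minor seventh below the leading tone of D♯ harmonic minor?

D##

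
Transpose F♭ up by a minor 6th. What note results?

Dbb

A sixth above F lands on the letter D.
A minor sixth spans 8 semitones, so Fb moves to pitch class 0. On the letter D that is Dbb.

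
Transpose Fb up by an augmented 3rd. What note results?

F up a major third is A, so the target letter is A.
From Fb, an augmented third is 5 semitones up: A.

A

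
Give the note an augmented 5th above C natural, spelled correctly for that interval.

C up a perfect fifth is G, so the target letter is G.
From C, an augmented fifth is 8 semitones up: G#.

G#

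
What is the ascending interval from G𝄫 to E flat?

The letter names run G→E, a span of 5 letter steps, so the interval is some kind of sixth.
Gbb to Eb is 10 semitones. A major sixth is 9, so 10 makes it augmented.

augmented sixth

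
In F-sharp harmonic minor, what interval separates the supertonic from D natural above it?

diminished fifth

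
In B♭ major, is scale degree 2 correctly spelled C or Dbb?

Each scale degree takes a distinct letter name. Degree 2 of a scale on B must use the letter C.
C and Dbb are enharmonically the same pitch, but only C uses the letter C, so it is the correct spelling here.

C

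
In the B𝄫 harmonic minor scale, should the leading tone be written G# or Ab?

Each scale degree takes a distinct letter name. Degree 7 of a scale on B must use the letter A.
Ab and G# are enharmonically the same pitch, but only Ab uses the letter A, so it is the correct spelling here.

Ab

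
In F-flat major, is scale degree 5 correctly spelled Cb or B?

Each scale degree takes a distinct letter name. Degree 5 of a scale on F must use the letter C.
Cb and B are enharmonically the same pitch, but only Cb uses the letter C, so it is the correct spelling here.

Cb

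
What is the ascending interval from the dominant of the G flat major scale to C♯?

augmented seventh

The dominant of Gb major is Db.
Db up to C#: letters D→C make it a seventh; 12 semitones makes it augmented.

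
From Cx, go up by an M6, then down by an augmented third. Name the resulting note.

F#

A major sixth up from C## is A## (letter A, 9 semitones up).
An augmented third down from A## is F# (letter F, 5 semitones down).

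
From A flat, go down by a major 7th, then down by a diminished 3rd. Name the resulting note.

G

A major seventh down from Ab is Bbb (letter B, 11 semitones down).
A diminished third down from Bbb is G (letter G, 2 semitones down).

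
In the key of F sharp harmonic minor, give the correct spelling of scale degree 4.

Degree 4 takes the letter 3 steps above F, which is B.
In harmonic minor, degree 4 sits 5 semitones above the tonic. F# + 5 semitones is pitch class 11, spelled on B as B.

B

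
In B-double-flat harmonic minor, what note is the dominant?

The Bbb harmonic minor scale runs Bbb Cb Dbb Ebb Fb Gbb Ab.
Degree 5 is Fb.

Fb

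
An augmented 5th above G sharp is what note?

G up a perfect fifth is D, so the target letter is D.
From G#, an augmented fifth is 8 semitones up: D##.

D##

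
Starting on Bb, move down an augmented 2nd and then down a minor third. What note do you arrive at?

Fb

An augmented second down from Bb is Abb (letter A, 3 semitones down).
A minor third down from Abb is Fb (letter F, 3 semitones down).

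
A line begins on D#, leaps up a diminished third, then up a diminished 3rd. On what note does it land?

Abb

A diminished third up from D# is F (letter F, 2 semitones up).
A diminished third up from F is Abb (letter A, 2 semitones up).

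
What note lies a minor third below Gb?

G down a major third is Eb, so the target letter is E.
From Gb, a minor third is 3 semitones down: Eb.

Eb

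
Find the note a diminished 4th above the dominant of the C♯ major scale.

C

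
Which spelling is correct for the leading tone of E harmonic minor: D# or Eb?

D#

Each scale degree takes a distinct letter name. Degree 7 of a scale on E must use the letter D.
D# and Eb are enharmonically the same pitch, but only D# uses the letter D, so it is the correct spelling here.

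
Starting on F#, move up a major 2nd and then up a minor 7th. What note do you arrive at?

A major second up from F# is G# (letter G, 2 semitones up).
A minor seventh up from G# is F# (letter F, 10 semitones up).

F#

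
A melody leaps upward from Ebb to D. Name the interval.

augmented seventh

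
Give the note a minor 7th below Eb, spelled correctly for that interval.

F

E down a major seventh is F, so the target letter is F.
From Eb, a minor seventh is 10 semitones down: F.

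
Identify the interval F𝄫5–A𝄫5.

major third

Counting letters F–G–A gives a third.
Fbb→Abb = 4 semitones, exactly the major third.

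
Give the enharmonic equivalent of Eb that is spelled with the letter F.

Plain F sits 2 semitones above Eb, so on the letter F the same pitch needs a double flat: Fbb.

Fbb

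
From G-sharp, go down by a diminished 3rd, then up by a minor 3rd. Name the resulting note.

G##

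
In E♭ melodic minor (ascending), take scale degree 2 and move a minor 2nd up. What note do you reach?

Gb

Scale degree 2 of Eb melodic minor (ascending) is F.
A minor second (1 semitone) above F lands on the letter G, giving Gb.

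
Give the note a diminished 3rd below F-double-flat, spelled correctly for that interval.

A third below F lands on the letter D.
A diminished third spans 2 semitones, so Fbb moves to pitch class 1. On the letter D that is Db.

Db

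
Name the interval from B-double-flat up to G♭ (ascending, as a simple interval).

The letter names run B→G, a span of 5 letter steps, so the interval is some kind of sixth.
Bbb to Gb is 9 semitones. A major sixth is 9, so 9 makes it major.

major sixth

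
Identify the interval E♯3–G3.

diminished third

Counting letters E–F–G gives a third.
E#→G = 2 semitones, 2 narrower than the major third (4), so diminished.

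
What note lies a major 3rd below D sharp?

B

D down a major third is Bb, so the target letter is B.
From D#, a major third is 4 semitones down: B.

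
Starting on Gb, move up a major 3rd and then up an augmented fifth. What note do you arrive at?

F#

A major third up from Gb is Bb (letter B, 4 semitones up).
An augmented fifth up from Bb is F# (letter F, 8 semitones up).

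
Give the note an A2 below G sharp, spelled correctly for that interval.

F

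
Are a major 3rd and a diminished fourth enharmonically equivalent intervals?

A major third spans 4 semitones; a diminished fourth spans 4.
They are enharmonically equivalent.

Yes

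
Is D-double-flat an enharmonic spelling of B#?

Yes

Dbb = pitch class 0 and B# = pitch class 0 — the same pitch class, so they are enharmonic equivalents.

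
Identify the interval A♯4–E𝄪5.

The letter names run A→E, a span of 4 letter steps, so the interval is some kind of fifth.
A# to E## is 8 semitones. A perfect fifth is 7, so 8 makes it augmented.

augmented fifth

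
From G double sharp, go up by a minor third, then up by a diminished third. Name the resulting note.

D

A minor third up from G## is B# (letter B, 3 semitones up).
A diminished third up from B# is D (letter D, 2 semitones up).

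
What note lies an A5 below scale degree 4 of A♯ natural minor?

Scale degree 4 of A# natural minor is D#.
An augmented fifth (8 semitones) below D# lands on the letter G, giving G.

G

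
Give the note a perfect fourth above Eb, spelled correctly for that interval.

Ab

A fourth above E lands on the letter A.
A perfect fourth spans 5 semitones, so Eb moves to pitch class 8. On the letter A that is Ab.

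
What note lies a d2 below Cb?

B

A second below C lands on the letter B.
A diminished second spans 0 semitones, so Cb moves to pitch class 11. On the letter B that is B.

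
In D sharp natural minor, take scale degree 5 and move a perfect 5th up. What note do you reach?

Scale degree 5 of D# natural minor is A#.
A perfect fifth (7 semitones) above A# lands on the letter E, giving E#.

E#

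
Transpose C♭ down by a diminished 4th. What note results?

C down a perfect fourth is G, so the target letter is G.
From Cb, a diminished fourth is 4 semitones down: G.

G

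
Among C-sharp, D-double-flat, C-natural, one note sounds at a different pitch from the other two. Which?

C#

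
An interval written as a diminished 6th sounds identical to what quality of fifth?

perfect

A diminished sixth spans 7 semitones.
A fifth spanning 7 semitones is perfect (the perfect fifth is 7).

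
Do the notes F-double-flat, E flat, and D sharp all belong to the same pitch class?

Yes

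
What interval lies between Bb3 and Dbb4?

diminished third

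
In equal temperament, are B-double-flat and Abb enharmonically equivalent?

No

Two spellings are enharmonically equivalent only if they share a pitch class.
Here Bbb → 9, Abb → 7; 7 ≠ 9, so they are not.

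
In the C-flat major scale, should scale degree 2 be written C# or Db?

Each scale degree takes a distinct letter name. Degree 2 of a scale on C must use the letter D.
Db and C# are enharmonically the same pitch, but only Db uses the letter D, so it is the correct spelling here.

Db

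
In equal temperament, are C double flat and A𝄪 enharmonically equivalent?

No

Two spellings are enharmonically equivalent only if they share a pitch class.
Here Cbb → 10, A## → 11; 10 ≠ 11, so they are not.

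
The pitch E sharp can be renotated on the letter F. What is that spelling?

E# is pitch class 5. The letter F alone is pitch class 5.
Pitch class 5 on F needs no accidental: F.

F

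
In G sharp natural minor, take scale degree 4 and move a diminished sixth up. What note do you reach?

Scale degree 4 of G# natural minor is C#.
A diminished sixth (7 semitones) above C# lands on the letter A, giving Ab.

Ab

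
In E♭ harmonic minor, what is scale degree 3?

Degree 3 takes the letter 2 steps above E, which is G.
In harmonic minor, degree 3 sits 3 semitones above the tonic. Eb + 3 semitones is pitch class 6, spelled on G as Gb.

Gb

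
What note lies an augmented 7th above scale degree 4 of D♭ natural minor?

Scale degree 4 of Db natural minor is Gb.
An augmented seventh (12 semitones) above Gb lands on the letter F, giving F#.

F#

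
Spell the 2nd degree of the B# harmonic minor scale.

The B# harmonic minor scale runs B# C## D# E# F## G# A##.
Degree 2 is C##.

C##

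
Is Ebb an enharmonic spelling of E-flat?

Ebb is pitch class 2; Eb is pitch class 3.
The pitch classes differ (2 vs. 3), so they are not enharmonic equivalents.

No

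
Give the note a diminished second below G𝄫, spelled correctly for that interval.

F

A second below G lands on the letter F.
A diminished second spans 0 semitones, so Gbb moves to pitch class 5. On the letter F that is F.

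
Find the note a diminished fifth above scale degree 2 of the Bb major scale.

Scale degree 2 of Bb major is C.
A diminished fifth (6 semitones) above C lands on the letter G, giving Gb.

Gb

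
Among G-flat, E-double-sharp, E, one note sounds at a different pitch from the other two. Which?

E

In 12-tone equal temperament, enharmonic equivalents share a pitch class. Gb is pitch class 6; E## is pitch class 6; E is pitch class 4.
Gb and E## share pitch class 6, while E is pitch class 4.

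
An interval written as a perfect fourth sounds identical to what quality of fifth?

doubly diminished

A perfect fourth spans 5 semitones.
A fifth spanning 5 semitones is doubly diminished (the perfect fifth is 7).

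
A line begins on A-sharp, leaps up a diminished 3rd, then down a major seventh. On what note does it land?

Db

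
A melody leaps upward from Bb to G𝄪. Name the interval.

doubly augmented sixth

Counting letters B–C–D–E–F–G gives a sixth.
Bb→G## = 11 semitones, 2 wider than the major sixth (9), so doubly augmented.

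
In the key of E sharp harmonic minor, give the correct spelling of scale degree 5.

B#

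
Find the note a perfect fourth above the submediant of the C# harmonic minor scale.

D

The submediant of C# harmonic minor is A.
A perfect fourth (5 semitones) above A lands on the letter D, giving D.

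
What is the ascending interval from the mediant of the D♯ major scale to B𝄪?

The mediant of D# major is F##.
F## up to B##: letters F→B make it a fourth; 6 semitones makes it augmented.

augmented fourth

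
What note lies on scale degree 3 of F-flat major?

Ab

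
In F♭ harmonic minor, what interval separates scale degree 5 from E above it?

augmented third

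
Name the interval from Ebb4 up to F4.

augmented second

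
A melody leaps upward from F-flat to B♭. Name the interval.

The letter names run F→B, a span of 3 letter steps, so the interval is some kind of fourth.
Fb to Bb is 6 semitones. A perfect fourth is 5, so 6 makes it augmented.

augmented fourth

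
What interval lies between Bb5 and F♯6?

The letter names run B→F, a span of 4 letter steps, so the interval is some kind of fifth.
Bb to F# is 8 semitones. A perfect fifth is 7, so 8 makes it augmented.

augmented fifth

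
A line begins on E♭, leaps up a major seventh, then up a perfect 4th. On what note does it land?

A major seventh up from Eb is D (letter D, 11 semitones up).
A perfect fourth up from D is G (letter G, 5 semitones up).

G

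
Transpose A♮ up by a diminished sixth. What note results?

Fb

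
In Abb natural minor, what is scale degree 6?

Degree 6 takes the letter 5 steps above A, which is F.
In natural minor, degree 6 sits 8 semitones above the tonic. Abb + 8 semitones is pitch class 3, spelled on F as Fbb.

Fbb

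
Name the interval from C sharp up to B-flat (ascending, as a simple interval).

diminished seventh

Counting letters C–D–E–F–G–A–B gives a seventh.
C#→Bb = 9 semitones, 2 narrower than the major seventh (11), so diminished.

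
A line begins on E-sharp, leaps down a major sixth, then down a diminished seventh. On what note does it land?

A major sixth down from E# is G# (letter G, 9 semitones down).
A diminished seventh down from G# is A## (letter A, 9 semitones down).

A##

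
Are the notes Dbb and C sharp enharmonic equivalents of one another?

Two spellings are enharmonically equivalent only if they share a pitch class.
Here Dbb → 0, C# → 1; 0 ≠ 1, so they are not.

No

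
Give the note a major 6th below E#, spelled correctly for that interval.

G#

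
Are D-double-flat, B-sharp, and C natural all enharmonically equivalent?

Yes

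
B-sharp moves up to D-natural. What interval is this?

The letter names run B→D, a span of 2 letter steps, so the interval is some kind of third.
B# to D is 2 semitones. A major third is 4, so 2 makes it diminished.

diminished third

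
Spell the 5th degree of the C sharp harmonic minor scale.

G#

The C# harmonic minor scale runs C# D# E F# G# A B#.
Degree 5 is G#.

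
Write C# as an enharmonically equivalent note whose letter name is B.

C# is pitch class 1. The letter B alone is pitch class 11.
To reach pitch class 1 from B requires an offset of +2 semitones, i.e. double sharp: B##.

B##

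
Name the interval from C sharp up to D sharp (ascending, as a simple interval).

major second

The letter names run C→D, a span of 1 letter step, so the interval is some kind of second.
C# to D# is 2 semitones. A major second is 2, so 2 makes it major.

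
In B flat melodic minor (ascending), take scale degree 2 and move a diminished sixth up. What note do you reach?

Abb

Scale degree 2 of Bb melodic minor (ascending) is C.
A diminished sixth (7 semitones) above C lands on the letter A, giving Abb.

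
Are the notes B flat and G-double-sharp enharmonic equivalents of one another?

No

Two spellings are enharmonically equivalent only if they share a pitch class.
Here Bb → 10, G## → 9; 9 ≠ 10, so they are not.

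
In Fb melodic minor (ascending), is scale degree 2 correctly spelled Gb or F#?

Gb

Each scale degree takes a distinct letter name. Degree 2 of a scale on F must use the letter G.
Gb and F# are enharmonically the same pitch, but only Gb uses the letter G, so it is the correct spelling here.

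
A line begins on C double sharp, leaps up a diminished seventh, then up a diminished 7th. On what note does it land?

A diminished seventh up from C## is B (letter B, 9 semitones up).
A diminished seventh up from B is Ab (letter A, 9 semitones up).

Ab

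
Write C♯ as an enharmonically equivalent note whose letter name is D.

Plain D sits 1 semitone above C#, so on the letter D the same pitch needs a flat: Db.

Db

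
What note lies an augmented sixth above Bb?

B up a major sixth is G#, so the target letter is G.
From Bb, an augmented sixth is 10 semitones up: G#.

G#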